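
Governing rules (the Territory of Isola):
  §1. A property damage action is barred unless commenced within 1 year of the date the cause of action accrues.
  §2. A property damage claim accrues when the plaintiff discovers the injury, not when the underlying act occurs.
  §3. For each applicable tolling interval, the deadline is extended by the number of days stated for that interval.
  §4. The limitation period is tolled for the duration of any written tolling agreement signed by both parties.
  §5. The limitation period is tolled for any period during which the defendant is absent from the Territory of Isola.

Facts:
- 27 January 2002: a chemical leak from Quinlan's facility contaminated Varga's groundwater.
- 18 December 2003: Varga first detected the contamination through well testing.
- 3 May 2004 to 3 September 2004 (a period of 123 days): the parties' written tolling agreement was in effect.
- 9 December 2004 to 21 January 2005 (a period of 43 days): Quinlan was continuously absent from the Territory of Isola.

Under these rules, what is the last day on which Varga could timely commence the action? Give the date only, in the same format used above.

Under the discovery rule, the claim accrued on 18 December 2003, when Varga discovered the injury — not on the 27 January 2002 date of the underlying act.
Adding the 1 year base period to 18 December 2003 gives a deadline of 18 December 2004, before any tolling.
Because the written tolling agreement ran from 3 May 2004 to 3 September 2004, the deadline is extended by 123 days to 20 April 2005.
The defendant's absence from the jurisdiction from 9 December 2004 to 21 January 2005 tolled the period for 43 days, extending the deadline to 2 June 2005.

2 June 2005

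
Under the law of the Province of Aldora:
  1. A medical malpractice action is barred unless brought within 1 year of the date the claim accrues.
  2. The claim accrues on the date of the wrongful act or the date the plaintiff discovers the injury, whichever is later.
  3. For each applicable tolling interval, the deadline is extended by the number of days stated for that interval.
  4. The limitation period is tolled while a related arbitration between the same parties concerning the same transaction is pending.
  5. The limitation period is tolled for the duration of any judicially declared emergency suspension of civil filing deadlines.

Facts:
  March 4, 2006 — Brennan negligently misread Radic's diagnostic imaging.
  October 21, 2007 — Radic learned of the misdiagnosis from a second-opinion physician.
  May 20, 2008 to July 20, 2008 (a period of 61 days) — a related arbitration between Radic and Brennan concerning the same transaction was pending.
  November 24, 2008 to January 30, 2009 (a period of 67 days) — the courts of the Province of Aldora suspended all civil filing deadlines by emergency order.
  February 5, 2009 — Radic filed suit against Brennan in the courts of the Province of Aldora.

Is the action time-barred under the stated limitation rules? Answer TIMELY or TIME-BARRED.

TIMELY

The claim accrued on October 21, 2007 — the later of the March 4, 2006 act and the October 21, 2007 discovery.
The untolled deadline — 1 year after October 21, 2007 — is October 21, 2008.
The pending related arbitration from May 20, 2008 to July 20, 2008 tolled the period for 61 days, extending the deadline to December 21, 2008.
The emergency suspension of filing deadlines from November 24, 2008 to January 30, 2009 tolled the period for 67 days, extending the deadline to February 26, 2009.
The February 5, 2009 filing precedes the February 26, 2009 deadline; the claim is timely.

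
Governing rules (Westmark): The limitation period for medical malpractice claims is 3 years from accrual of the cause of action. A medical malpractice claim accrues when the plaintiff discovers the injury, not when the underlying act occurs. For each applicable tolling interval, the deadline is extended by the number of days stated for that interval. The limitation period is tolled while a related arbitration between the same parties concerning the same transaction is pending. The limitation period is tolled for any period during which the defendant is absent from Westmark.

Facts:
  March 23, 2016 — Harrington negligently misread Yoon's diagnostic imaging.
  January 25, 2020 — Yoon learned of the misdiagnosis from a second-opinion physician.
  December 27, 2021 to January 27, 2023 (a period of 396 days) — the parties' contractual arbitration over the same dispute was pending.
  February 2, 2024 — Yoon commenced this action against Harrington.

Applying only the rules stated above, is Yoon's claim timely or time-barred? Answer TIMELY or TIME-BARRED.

Accrual is tied to discovery, so the period began on January 25, 2020 rather than on March 23, 2016 when the act occurred.
Adding the 3 years base period to January 25, 2020 gives a deadline of January 25, 2023, before any tolling.
Because the pending related arbitration ran from December 27, 2021 to January 27, 2023, the deadline is extended by 396 days to February 25, 2024.
Yoon filed on February 2, 2024, before the February 25, 2024 deadline, so the action is timely.

TIMELY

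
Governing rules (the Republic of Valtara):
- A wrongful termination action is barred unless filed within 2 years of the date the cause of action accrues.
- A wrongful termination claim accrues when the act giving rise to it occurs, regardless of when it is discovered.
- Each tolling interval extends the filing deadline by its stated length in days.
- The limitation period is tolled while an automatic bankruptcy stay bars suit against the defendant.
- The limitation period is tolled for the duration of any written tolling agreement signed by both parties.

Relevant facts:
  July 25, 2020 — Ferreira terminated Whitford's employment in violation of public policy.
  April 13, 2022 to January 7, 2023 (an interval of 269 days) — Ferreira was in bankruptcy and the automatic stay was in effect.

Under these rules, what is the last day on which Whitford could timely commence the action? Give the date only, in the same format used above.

April 20, 2023

The limitation period began to run on July 25, 2020.
The untolled deadline — 2 years after July 25, 2020 — is July 25, 2022.
The period was tolled for 269 days by the automatic bankruptcy stay (April 13, 2022 to January 7, 2023), pushing the deadline to April 20, 2023.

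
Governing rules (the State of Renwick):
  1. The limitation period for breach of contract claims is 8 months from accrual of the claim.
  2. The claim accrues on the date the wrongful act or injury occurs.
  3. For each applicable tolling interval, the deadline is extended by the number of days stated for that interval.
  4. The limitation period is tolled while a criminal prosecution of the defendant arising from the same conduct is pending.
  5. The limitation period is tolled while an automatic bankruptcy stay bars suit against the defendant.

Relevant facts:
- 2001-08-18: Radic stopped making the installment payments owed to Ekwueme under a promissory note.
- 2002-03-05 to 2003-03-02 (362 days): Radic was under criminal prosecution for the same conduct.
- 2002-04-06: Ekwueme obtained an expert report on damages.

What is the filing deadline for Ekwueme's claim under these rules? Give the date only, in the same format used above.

2003-04-15

The claim accrued on 2001-08-18, the date of the act.
Adding the 8 months base period to 2001-08-18 gives a deadline of 2002-04-18, before any tolling.
The period was tolled for 362 days by the pending criminal prosecution (2002-03-05 to 2003-03-02), pushing the deadline to 2003-04-15.
The other events in the timeline have no effect on the limitation period under the stated rules.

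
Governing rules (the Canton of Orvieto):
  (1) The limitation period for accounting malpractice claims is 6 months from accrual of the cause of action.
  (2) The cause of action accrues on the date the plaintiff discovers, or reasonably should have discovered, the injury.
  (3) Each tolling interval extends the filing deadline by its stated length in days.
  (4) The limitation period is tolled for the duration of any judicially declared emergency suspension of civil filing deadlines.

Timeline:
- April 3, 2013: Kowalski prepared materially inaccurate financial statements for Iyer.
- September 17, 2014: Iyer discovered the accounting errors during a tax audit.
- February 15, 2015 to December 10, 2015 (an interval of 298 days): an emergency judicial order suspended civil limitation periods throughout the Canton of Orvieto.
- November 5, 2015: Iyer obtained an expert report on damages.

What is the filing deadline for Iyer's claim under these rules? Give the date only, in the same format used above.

January 9, 2016

The claim did not accrue until Iyer discovered the injury on September 17, 2014; the April 3, 2013 act date does not start the clock under the stated rule.
Adding the 6 months base period to September 17, 2014 gives a deadline of March 17, 2015, before any tolling.
Because the emergency suspension of filing deadlines ran from February 15, 2015 to December 10, 2015, the deadline is extended by 298 days to January 9, 2016.
The other events in the timeline have no effect on the limitation period under the stated rules.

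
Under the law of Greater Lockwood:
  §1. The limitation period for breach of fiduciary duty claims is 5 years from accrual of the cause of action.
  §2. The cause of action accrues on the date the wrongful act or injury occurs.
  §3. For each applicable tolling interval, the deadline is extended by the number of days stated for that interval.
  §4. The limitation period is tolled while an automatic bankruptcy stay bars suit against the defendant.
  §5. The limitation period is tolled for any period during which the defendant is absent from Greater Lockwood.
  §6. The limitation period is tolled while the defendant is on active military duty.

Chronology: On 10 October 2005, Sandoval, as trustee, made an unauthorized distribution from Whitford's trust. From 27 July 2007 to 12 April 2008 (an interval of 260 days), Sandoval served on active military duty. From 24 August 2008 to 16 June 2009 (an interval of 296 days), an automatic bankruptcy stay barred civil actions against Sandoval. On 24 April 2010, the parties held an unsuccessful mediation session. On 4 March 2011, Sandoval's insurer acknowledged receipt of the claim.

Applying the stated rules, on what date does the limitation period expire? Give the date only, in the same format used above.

The cause of action accrued on 10 October 2005, the date of the act.
5 years from 10 October 2005 is 10 October 2010.
Because the defendant's active military service ran from 27 July 2007 to 12 April 2008, the deadline is extended by 260 days to 27 June 2011.
The automatic bankruptcy stay from 24 August 2008 to 16 June 2009 tolled the period for 296 days, extending the deadline to 18 April 2012.
The other events in the timeline have no effect on the limitation period under the stated rules.

18 April 2012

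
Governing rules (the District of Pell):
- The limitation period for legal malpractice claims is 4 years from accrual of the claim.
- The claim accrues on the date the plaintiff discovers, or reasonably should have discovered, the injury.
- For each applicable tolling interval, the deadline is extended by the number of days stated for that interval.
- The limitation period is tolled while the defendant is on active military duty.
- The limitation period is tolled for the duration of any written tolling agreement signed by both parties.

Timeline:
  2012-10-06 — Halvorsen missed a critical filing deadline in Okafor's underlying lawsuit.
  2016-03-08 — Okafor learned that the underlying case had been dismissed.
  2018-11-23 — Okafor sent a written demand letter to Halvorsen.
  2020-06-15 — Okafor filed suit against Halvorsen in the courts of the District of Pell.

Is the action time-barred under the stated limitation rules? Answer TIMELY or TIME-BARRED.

The claim did not accrue until Okafor discovered the injury on 2016-03-08; the 2012-10-06 act date does not start the clock under the stated rule.
4 years from 2016-03-08 is 2020-03-08.
None of the other events listed affects the running of the period under the stated rules.
Filing on 2020-06-15 missed the 2020-03-08 deadline — the action is time-barred.

TIME-BARRED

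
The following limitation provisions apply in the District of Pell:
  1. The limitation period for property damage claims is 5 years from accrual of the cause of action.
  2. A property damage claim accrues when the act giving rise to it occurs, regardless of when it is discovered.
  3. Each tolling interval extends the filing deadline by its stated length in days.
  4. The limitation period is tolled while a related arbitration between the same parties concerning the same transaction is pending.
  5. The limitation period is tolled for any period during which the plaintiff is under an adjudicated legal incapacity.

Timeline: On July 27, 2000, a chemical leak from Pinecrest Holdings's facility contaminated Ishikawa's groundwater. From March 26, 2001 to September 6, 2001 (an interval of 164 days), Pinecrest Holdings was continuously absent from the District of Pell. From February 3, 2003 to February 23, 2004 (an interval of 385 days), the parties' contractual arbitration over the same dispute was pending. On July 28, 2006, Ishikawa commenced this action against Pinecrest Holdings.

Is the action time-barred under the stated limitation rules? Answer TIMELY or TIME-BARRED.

TIMELY

The cause of action accrued on July 27, 2000, the date of the act.
Adding the 5 years base period to July 27, 2000 gives a deadline of July 27, 2005, before any tolling.
The period was tolled for 385 days by the pending related arbitration (February 3, 2003 to February 23, 2004), pushing the deadline to August 16, 2006.
No stated provision tolls the period for the defendant's absence, so the interval from March 26, 2001 to September 6, 2001 has no effect on the deadline.
Ishikawa filed on July 28, 2006, before the August 16, 2006 deadline, so the action is timely.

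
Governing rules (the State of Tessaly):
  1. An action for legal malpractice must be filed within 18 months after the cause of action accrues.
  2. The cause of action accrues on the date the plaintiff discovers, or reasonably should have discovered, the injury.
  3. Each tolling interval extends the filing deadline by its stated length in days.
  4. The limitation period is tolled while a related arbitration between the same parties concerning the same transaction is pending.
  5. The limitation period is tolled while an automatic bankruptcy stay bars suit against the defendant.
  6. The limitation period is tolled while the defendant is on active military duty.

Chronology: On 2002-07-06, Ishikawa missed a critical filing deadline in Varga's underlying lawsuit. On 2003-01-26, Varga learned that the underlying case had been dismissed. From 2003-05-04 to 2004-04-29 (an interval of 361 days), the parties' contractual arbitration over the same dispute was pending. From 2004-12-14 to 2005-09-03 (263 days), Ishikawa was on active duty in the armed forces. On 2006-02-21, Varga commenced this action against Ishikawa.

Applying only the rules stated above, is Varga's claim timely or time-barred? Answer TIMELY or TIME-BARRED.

Under the discovery rule, the claim accrued on 2003-01-26, when Varga discovered the injury — not on the 2002-07-06 date of the underlying act.
18 months from 2003-01-26 is 2004-07-26.
The period was tolled for 361 days by the pending related arbitration (2003-05-04 to 2004-04-29), pushing the deadline to 2005-07-22.
Because the defendant's active military service ran from 2004-12-14 to 2005-09-03, the deadline is extended by 263 days to 2006-04-11.
Varga filed on 2006-02-21, before the 2006-04-11 deadline, so the action is timely.

TIMELY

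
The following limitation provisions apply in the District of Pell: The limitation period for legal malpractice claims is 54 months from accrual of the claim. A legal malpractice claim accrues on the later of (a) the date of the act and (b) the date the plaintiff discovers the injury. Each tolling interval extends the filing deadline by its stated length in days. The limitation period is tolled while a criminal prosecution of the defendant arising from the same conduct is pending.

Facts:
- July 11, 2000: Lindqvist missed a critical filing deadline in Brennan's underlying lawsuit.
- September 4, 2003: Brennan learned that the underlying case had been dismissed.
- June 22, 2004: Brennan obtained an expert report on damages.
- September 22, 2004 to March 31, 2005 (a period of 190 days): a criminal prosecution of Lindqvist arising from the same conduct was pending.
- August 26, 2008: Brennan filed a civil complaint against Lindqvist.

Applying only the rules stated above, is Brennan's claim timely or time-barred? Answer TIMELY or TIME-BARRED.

TIMELY

The claim accrued on September 4, 2003 — the later of the July 11, 2000 act and the September 4, 2003 discovery.
The untolled deadline — 54 months after September 4, 2003 — is March 4, 2008.
Because the pending criminal prosecution ran from September 22, 2004 to March 31, 2005, the deadline is extended by 190 days to September 10, 2008.
The other events in the timeline have no effect on the limitation period under the stated rules.
The August 26, 2008 filing precedes the September 10, 2008 deadline; the claim is timely.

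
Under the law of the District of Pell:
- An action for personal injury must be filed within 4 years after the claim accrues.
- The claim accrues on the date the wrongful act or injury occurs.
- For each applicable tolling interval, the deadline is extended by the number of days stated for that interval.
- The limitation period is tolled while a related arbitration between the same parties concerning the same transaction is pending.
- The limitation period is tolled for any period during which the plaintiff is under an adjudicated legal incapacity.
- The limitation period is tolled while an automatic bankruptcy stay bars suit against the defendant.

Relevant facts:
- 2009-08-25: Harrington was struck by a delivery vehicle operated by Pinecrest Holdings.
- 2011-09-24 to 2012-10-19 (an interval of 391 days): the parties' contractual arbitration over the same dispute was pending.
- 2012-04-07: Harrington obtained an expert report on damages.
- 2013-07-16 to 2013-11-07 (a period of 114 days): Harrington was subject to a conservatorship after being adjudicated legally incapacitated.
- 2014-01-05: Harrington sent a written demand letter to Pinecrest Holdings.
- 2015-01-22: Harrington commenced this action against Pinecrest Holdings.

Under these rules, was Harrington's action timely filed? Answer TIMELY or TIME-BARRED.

TIME-BARRED

The limitation period began to run on 2009-08-25.
Adding the 4 years base period to 2009-08-25 gives a deadline of 2013-08-25, before any tolling.
The pending related arbitration from 2011-09-24 to 2012-10-19 tolled the period for 391 days, extending the deadline to 2014-09-20.
The period was tolled for 114 days by the plaintiff's legal incapacity (2013-07-16 to 2013-11-07), pushing the deadline to 2015-01-12.
Nothing else in the chronology tolls or restarts the period.
Filing on 2015-01-22 missed the 2015-01-12 deadline — the action is time-barred.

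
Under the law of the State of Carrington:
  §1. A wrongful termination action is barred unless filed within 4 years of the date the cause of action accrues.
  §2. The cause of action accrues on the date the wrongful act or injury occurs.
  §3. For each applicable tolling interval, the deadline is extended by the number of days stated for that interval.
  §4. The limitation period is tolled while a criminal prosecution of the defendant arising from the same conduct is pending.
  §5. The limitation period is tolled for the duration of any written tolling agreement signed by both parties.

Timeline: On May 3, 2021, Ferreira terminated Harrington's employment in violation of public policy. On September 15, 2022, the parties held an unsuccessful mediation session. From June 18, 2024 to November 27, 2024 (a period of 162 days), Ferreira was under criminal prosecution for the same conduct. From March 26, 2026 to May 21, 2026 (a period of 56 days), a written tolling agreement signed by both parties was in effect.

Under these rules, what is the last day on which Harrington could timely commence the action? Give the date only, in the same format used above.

The claim accrued on May 3, 2021, when the wrongful act occurred.
Adding the 4 years base period to May 3, 2021 gives a deadline of May 3, 2025, before any tolling.
The pending criminal prosecution from June 18, 2024 to November 27, 2024 tolled the period for 162 days, extending the deadline to October 12, 2025.
By the time the written tolling agreement began on March 26, 2026, the limitation period had already expired on October 12, 2025; that interval cannot revive it.
Nothing else in the chronology tolls or restarts the period.

October 12, 2025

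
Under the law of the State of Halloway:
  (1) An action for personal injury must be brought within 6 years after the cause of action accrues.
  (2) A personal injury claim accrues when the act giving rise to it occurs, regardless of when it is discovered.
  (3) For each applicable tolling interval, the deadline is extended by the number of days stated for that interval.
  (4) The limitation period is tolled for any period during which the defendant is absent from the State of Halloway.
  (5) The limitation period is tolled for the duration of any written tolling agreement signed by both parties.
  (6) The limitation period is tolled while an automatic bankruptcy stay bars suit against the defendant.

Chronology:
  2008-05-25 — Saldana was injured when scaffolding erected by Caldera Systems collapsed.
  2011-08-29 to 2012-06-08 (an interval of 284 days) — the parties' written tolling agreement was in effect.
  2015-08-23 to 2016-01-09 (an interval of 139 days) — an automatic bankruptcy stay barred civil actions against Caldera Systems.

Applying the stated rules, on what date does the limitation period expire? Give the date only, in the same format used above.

2015-03-05

The limitation period began to run on 2008-05-25.
Adding the 6 years base period to 2008-05-25 gives a deadline of 2014-05-25, before any tolling.
The period was tolled for 284 days by the written tolling agreement (2011-08-29 to 2012-06-08), pushing the deadline to 2015-03-05.
The automatic bankruptcy stay from 2015-08-23 to 2016-01-09 began after the period had already run on 2015-03-05, so it has no tolling effect.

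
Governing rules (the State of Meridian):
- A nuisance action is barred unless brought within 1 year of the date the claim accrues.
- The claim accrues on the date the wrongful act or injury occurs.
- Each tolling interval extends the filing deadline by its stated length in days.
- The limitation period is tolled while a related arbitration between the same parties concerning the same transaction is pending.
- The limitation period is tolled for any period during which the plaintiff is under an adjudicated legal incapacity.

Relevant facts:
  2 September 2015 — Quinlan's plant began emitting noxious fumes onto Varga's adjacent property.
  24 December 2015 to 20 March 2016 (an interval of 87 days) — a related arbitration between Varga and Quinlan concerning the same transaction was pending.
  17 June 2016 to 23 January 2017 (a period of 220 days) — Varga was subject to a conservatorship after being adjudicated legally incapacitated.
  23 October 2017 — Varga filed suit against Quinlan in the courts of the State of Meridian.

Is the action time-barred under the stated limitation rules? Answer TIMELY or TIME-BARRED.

The claim accrued on 2 September 2015, the date of the act.
1 year from 2 September 2015 is 2 September 2016.
The period was tolled for 87 days by the pending related arbitration (24 December 2015 to 20 March 2016), pushing the deadline to 28 November 2016.
The period was tolled for 220 days by the plaintiff's legal incapacity (17 June 2016 to 23 January 2017), pushing the deadline to 6 July 2017.
Varga filed on 23 October 2017, after the 6 July 2017 deadline, so the action is time-barred.

TIME-BARRED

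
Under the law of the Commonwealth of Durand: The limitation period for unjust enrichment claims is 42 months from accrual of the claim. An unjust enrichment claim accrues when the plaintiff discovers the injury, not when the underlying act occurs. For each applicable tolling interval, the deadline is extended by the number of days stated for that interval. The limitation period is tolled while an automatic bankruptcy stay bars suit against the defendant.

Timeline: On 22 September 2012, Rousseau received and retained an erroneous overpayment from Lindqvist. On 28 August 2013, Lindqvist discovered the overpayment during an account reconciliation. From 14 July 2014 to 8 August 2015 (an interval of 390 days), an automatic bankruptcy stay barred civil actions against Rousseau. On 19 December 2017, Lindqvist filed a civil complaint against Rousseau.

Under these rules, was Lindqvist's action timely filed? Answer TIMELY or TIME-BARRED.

TIMELY

Accrual is tied to discovery, so the period began on 28 August 2013 rather than on 22 September 2012 when the act occurred.
42 months from 28 August 2013 is 28 February 2017.
The automatic bankruptcy stay from 14 July 2014 to 8 August 2015 tolled the period for 390 days, extending the deadline to 25 March 2018.
The 19 December 2017 filing precedes the 25 March 2018 deadline; the claim is timely.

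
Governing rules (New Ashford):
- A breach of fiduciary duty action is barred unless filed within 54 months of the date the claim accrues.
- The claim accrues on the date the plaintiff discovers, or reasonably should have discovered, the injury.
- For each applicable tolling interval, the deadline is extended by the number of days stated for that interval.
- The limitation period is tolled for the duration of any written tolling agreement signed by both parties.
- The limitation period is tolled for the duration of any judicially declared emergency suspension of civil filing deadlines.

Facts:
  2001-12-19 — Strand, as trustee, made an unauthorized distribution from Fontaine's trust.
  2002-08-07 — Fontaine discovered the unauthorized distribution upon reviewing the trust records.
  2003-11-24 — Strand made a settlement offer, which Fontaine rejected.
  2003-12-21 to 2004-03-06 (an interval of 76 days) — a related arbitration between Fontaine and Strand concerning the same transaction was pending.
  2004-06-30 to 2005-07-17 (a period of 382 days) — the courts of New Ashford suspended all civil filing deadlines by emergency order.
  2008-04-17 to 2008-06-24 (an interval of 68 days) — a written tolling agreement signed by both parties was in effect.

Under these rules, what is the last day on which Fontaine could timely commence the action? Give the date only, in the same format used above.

Under the discovery rule, the claim accrued on 2002-08-07, when Fontaine discovered the injury — not on the 2001-12-19 date of the underlying act.
Adding the 54 months base period to 2002-08-07 gives a deadline of 2007-02-07, before any tolling.
The period was tolled for 382 days by the emergency suspension of filing deadlines (2004-06-30 to 2005-07-17), pushing the deadline to 2008-02-24.
By the time the written tolling agreement began on 2008-04-17, the limitation period had already expired on 2008-02-24; that interval cannot revive it.
The pending related arbitration from 2003-12-21 to 2004-03-06 does not toll the period, because no stated rule makes a pending arbitration a tolling event.
The other events in the timeline have no effect on the limitation period under the stated rules.

2008-02-24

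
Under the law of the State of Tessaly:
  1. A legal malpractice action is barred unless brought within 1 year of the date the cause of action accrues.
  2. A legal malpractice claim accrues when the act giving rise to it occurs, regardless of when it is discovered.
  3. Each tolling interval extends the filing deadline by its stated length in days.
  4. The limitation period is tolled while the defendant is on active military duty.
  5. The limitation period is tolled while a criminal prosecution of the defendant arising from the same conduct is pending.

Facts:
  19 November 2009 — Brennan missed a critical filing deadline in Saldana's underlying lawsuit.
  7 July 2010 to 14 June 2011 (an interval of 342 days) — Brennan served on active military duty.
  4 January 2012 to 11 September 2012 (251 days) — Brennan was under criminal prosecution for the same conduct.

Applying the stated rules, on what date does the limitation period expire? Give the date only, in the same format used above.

The claim accrued on 19 November 2009, when the wrongful act occurred.
Adding the 1 year base period to 19 November 2009 gives a deadline of 19 November 2010, before any tolling.
The defendant's active military service from 7 July 2010 to 14 June 2011 tolled the period for 342 days, extending the deadline to 27 October 2011.
The pending criminal prosecution starting 4 January 2012 came too late — the period had run on 27 October 2011 — and so does not extend the deadline.

27 October 2011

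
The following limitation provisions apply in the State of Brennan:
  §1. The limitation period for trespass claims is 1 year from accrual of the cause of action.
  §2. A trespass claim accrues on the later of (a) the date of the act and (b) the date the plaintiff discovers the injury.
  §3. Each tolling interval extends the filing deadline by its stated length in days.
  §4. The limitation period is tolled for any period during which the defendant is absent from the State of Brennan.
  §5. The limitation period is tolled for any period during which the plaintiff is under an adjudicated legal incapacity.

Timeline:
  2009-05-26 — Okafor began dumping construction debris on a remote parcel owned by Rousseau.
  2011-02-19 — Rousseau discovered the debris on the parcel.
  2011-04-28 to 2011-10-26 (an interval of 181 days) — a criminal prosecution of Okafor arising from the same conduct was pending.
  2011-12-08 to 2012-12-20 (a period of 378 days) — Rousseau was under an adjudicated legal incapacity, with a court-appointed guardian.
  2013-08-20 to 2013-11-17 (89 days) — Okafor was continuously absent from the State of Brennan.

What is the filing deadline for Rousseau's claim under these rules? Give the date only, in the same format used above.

Because discovery on 2011-02-19 post-dates the 2009-05-26 act, accrual under the later-of rule falls on 2011-02-19.
1 year from 2011-02-19 is 2012-02-19.
The plaintiff's legal incapacity from 2011-12-08 to 2012-12-20 tolled the period for 378 days, extending the deadline to 2013-03-03.
By the time the defendant's absence from the jurisdiction began on 2013-08-20, the limitation period had already expired on 2013-03-03; that interval cannot revive it.
Although a criminal prosecution ran from 2011-04-28 to 2011-10-26, the stated rules do not make that a tolling event, so it is disregarded.

2013-03-03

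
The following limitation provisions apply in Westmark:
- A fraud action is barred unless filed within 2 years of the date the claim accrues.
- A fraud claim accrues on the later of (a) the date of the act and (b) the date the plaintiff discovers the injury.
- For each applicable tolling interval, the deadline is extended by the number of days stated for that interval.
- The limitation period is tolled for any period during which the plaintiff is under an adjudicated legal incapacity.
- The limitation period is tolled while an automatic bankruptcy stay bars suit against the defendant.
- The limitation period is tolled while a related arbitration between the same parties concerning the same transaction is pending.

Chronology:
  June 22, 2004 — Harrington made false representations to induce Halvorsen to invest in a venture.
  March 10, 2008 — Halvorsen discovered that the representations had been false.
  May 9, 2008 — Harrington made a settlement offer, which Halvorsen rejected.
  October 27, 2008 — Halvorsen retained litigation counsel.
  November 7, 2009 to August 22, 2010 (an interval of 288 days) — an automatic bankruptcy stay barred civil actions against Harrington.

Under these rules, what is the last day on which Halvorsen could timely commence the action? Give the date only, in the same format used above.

December 23, 2010

Because discovery on March 10, 2008 post-dates the June 22, 2004 act, accrual under the later-of rule falls on March 10, 2008.
Adding the 2 years base period to March 10, 2008 gives a deadline of March 10, 2010, before any tolling.
The period was tolled for 288 days by the automatic bankruptcy stay (November 7, 2009 to August 22, 2010), pushing the deadline to December 23, 2010.
Nothing else in the chronology tolls or restarts the period.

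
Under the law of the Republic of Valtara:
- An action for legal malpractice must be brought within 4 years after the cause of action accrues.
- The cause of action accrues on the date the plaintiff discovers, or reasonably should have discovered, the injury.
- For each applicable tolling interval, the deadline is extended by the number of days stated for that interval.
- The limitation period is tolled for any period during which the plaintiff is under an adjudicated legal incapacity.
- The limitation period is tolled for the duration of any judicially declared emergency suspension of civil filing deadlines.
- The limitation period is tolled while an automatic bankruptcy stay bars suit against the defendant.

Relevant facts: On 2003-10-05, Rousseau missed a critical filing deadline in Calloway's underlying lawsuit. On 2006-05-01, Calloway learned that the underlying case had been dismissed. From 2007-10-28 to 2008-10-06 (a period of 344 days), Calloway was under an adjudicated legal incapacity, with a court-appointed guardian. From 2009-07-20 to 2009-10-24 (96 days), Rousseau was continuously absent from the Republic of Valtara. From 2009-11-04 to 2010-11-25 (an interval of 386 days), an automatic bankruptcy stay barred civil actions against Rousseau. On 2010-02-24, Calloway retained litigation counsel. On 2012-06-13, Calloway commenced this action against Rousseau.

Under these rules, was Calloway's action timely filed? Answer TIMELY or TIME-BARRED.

Under the discovery rule, the claim accrued on 2006-05-01, when Calloway discovered the injury — not on the 2003-10-05 date of the underlying act.
4 years from 2006-05-01 is 2010-05-01.
Because the plaintiff's legal incapacity ran from 2007-10-28 to 2008-10-06, the deadline is extended by 344 days to 2011-04-10.
The period was tolled for 386 days by the automatic bankruptcy stay (2009-11-04 to 2010-11-25), pushing the deadline to 2012-04-30.
The defendant's absence from the jurisdiction from 2009-07-20 to 2009-10-24 does not toll the period, because no stated rule makes the defendant's absence a tolling event.
Nothing else in the chronology tolls or restarts the period.
Filing on 2012-06-13 missed the 2012-04-30 deadline — the action is time-barred.

TIME-BARRED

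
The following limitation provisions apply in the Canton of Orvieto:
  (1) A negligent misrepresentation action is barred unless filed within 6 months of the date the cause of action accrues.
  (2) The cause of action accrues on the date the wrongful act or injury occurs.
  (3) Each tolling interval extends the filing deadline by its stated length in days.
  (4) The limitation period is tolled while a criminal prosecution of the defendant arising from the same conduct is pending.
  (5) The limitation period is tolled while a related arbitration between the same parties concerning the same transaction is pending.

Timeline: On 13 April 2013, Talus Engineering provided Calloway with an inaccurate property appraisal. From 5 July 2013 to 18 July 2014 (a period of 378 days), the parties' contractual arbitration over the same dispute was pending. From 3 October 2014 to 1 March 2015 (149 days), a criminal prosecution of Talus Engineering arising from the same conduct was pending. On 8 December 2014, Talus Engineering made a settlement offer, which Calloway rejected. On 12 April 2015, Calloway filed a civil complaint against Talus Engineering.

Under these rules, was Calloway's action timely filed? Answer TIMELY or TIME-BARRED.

The claim accrued on 13 April 2013, when the wrongful act occurred.
Adding the 6 months base period to 13 April 2013 gives a deadline of 13 October 2013, before any tolling.
The pending related arbitration from 5 July 2013 to 18 July 2014 tolled the period for 378 days, extending the deadline to 26 October 2014.
Because the pending criminal prosecution ran from 3 October 2014 to 1 March 2015, the deadline is extended by 149 days to 24 March 2015.
None of the other events listed affects the running of the period under the stated rules.
The 12 April 2015 filing falls after the 24 March 2015 deadline; the claim is time-barred.

TIME-BARRED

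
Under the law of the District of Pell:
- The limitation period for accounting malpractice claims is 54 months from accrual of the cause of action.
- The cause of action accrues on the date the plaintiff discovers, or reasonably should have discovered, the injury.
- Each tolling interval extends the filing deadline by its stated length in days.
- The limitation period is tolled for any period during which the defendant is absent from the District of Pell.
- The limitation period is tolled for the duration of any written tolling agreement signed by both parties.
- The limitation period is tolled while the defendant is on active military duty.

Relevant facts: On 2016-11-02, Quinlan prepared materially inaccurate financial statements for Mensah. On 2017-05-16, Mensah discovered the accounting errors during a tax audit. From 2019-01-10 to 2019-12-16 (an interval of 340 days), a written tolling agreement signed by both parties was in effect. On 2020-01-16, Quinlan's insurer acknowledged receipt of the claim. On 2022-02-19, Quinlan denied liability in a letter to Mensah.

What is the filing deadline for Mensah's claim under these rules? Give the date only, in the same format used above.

2022-10-22

Under the discovery rule, the claim accrued on 2017-05-16, when Mensah discovered the injury — not on the 2016-11-02 date of the underlying act.
The untolled deadline — 54 months after 2017-05-16 — is 2021-11-16.
Because the written tolling agreement ran from 2019-01-10 to 2019-12-16, the deadline is extended by 340 days to 2022-10-22.
Nothing else in the chronology tolls or restarts the period.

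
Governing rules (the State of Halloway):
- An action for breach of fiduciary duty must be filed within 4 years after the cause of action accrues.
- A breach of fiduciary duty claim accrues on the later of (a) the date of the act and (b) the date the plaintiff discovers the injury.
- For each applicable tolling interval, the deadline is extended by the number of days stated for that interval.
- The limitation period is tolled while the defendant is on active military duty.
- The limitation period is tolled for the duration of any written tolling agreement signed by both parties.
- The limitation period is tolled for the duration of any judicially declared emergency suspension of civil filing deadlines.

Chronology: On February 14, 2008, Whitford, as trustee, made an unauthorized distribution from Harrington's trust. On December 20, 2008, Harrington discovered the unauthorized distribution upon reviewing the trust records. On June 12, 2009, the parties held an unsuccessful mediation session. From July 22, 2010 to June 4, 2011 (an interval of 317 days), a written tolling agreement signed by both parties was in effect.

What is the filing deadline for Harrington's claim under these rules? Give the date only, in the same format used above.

The claim accrued on December 20, 2008 — the later of the February 14, 2008 act and the December 20, 2008 discovery.
The untolled deadline — 4 years after December 20, 2008 — is December 20, 2012.
The period was tolled for 317 days by the written tolling agreement (July 22, 2010 to June 4, 2011), pushing the deadline to November 2, 2013.
None of the other events listed affects the running of the period under the stated rules.

November 2, 2013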